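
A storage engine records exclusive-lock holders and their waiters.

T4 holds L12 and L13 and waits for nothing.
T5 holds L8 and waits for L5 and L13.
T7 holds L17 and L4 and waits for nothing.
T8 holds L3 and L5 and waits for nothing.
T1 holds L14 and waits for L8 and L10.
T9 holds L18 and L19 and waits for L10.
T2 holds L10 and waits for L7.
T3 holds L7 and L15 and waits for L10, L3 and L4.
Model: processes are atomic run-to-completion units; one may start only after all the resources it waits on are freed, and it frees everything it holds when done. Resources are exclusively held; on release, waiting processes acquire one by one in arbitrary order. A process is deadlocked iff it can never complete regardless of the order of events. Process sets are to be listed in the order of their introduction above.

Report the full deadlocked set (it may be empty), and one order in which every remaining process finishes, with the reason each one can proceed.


The deadlocked set is T1, T9, T2 and T3.
Key observation: the cycle T2 -> T3 -> T2 can never break — each member waits on the next; T1 and T9 wait into the deadlock from upstream.
A valid finishing order for the others: T8, T7, T4, T5.
Verifying each step:
  run T8 (it waits on nothing); releases L3 and L5
  run T7 (it waits on nothing); releases L17 and L4
  run T4 (it waits on nothing); releases L12 and L13
  T5: everything it awaited (L5 and L13) is free; runs, freeing L8


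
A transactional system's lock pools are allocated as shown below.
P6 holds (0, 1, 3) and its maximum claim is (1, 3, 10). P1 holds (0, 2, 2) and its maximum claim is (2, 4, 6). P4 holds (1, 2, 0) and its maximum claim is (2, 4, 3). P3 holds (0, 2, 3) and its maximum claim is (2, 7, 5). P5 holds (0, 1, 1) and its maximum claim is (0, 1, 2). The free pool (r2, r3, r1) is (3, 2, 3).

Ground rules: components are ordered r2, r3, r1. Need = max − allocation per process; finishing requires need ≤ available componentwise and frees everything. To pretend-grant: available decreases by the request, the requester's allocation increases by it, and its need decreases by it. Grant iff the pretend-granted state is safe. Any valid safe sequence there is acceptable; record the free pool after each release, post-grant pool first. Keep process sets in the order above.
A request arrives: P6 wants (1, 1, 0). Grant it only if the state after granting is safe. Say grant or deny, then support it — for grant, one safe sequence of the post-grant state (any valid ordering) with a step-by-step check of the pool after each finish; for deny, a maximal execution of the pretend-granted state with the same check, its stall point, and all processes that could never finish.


GRANT — the state after the grant stays safe, e.g. via P5, P1, P4, P3, P6.
Key observation: the transfer keeps a workable pool ((2, 1, 3)); P5 starts the safe sequence.
Step-by-step check of the post-grant state:
  pool = (2, 1, 3)
  P5: need (0, 0, 1) fits (2, 1, 3); releases (0, 1, 1), pool now (2, 2, 4)
  P1: need (2, 2, 4) fits (2, 2, 4); releases (0, 2, 2), pool now (2, 4, 6)
  P4: need (1, 2, 3) fits (2, 4, 6); releases (1, 2, 0), pool now (3, 6, 6)
  P3: need (2, 5, 2) fits (3, 6, 6); releases (0, 2, 3), pool now (3, 8, 9)
  P6: need (0, 1, 7) fits (3, 8, 9); releases (1, 2, 3), pool now (4, 10, 12)


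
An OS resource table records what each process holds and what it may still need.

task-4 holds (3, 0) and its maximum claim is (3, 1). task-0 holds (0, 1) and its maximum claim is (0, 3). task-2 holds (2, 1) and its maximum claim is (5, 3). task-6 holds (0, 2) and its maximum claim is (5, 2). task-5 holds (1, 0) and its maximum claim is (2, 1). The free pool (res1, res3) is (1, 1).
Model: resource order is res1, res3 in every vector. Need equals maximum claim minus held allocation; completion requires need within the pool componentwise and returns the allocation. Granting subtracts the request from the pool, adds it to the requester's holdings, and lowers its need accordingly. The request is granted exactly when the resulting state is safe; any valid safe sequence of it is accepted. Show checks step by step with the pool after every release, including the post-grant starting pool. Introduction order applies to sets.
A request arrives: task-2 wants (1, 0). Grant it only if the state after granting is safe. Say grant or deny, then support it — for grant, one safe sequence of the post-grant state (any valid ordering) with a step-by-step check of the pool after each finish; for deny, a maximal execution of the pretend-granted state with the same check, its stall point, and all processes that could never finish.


DENY: after the grant no complete ordering would exist.
Key observation: after task-4, task-5 the pool peaks at (4, 1), and each blocked process is short somewhere: task-0 on res3; task-2 on res3; task-6 on res1.
After a pretend grant, a maximal execution: task-4, task-5 — then nothing else fits. Step-by-step check:
  pool = (0, 1)
  run task-4 (needs (0, 1), free (0, 1)); after release of (3, 0) the pool is (3, 1)
  run task-5 (needs (1, 1), free (3, 1)); after release of (1, 0) the pool is (4, 1)
  blocked: task-0 wants (0, 2), pool (4, 1) — not enough res3
  blocked: task-2 wants (2, 2), pool (4, 1) — not enough res3
  blocked: task-6 wants (5, 0), pool (4, 1) — not enough res1
Post-grant, the permanently blocked set is task-0, task-2 and task-6.


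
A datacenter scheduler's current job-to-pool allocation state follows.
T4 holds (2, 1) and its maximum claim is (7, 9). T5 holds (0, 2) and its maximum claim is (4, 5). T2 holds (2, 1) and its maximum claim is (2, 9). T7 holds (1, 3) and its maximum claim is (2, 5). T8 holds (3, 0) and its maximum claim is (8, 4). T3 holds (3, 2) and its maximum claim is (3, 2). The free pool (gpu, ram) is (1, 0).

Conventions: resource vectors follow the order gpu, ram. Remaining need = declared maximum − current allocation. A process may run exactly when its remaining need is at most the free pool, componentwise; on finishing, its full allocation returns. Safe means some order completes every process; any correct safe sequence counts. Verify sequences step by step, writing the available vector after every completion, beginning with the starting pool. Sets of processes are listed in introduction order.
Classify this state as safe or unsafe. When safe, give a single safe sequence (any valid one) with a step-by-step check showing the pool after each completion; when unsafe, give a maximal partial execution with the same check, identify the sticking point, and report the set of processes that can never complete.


The state is UNSAFE.
Key observation: the pool after T3, T7, T5, T8 is (8, 7); every surviving request exceeds it in ram, so progress ends there.
A maximal execution: T3, T7, T5, T8 — then nothing else fits. Check, step by step:
  pool = (1, 0)
  T3 needs (0, 0) <= (1, 0) -> finishes; pool += (3, 2) = (4, 2)
  T7 needs (1, 2) <= (4, 2) -> finishes; pool += (1, 3) = (5, 5)
  T5 needs (4, 3) <= (5, 5) -> finishes; pool += (0, 2) = (5, 7)
  T8 needs (5, 4) <= (5, 7) -> finishes; pool += (3, 0) = (8, 7)
  T4 cannot run: need (5, 8) vs free (8, 7) (insufficient ram)
  T2 cannot run: need (0, 8) vs free (8, 7) (insufficient ram)
Never able to finish: T4 and T2.


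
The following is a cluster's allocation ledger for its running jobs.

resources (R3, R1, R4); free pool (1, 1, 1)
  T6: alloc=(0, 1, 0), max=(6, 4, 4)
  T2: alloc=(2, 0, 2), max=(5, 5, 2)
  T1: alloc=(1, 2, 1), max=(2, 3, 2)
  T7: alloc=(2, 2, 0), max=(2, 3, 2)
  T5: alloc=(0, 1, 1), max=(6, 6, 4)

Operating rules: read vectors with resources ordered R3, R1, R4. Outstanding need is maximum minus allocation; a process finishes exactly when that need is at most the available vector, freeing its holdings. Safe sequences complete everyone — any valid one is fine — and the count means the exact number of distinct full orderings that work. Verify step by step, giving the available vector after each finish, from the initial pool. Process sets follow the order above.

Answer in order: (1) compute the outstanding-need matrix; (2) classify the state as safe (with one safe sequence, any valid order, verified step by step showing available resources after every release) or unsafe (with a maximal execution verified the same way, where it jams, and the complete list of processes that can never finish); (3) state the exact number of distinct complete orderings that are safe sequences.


(1) Need matrix, components ordered R3, R1, R4:
  T6: (6, 3, 4)
  T2: (3, 5, 0)
  T1: (1, 1, 1)
  T7: (0, 1, 2)
  T5: (6, 5, 3)
(2) SAFE. One safe sequence: T1, T7, T2, T6, T5.
Key observation: at T1 the run first touches a limit — (1, 1, 1) against (1, 1, 1), exact on a resource it actually requests.
Verifying each step:
  pool = (1, 1, 1)
  run T1 (needs (1, 1, 1), free (1, 1, 1)); after release of (1, 2, 1) the pool is (2, 3, 2)
  run T7 (needs (0, 1, 2), free (2, 3, 2)); after release of (2, 2, 0) the pool is (4, 5, 2)
  run T2 (needs (3, 5, 0), free (4, 5, 2)); after release of (2, 0, 2) the pool is (6, 5, 4)
  run T6 (needs (6, 3, 4), free (6, 5, 4)); after release of (0, 1, 0) the pool is (6, 6, 4)
  run T5 (needs (6, 5, 3), free (6, 6, 4)); after release of (0, 1, 1) the pool is (6, 7, 5)
(3) Precisely 2 of the possible complete orderings are safe sequences.


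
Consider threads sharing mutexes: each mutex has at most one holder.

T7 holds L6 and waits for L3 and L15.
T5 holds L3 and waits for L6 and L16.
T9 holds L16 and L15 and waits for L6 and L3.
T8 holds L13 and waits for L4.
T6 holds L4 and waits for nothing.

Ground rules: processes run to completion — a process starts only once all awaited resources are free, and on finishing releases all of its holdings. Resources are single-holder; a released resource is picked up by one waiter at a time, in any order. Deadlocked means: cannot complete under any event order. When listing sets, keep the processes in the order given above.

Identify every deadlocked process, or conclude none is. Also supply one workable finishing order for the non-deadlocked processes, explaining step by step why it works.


Deadlocked set: T7, T5 and T9.
Key observation: the knot is the closed ring of waits T7 -> T5 -> T7; T9 is caught in further circular waits.
The rest can finish in the order T6, T8.
Walking it through:
  T6: no waits; runs immediately, freeing L4
  run T8 (all its waits — L4 — are resolved); releases L13


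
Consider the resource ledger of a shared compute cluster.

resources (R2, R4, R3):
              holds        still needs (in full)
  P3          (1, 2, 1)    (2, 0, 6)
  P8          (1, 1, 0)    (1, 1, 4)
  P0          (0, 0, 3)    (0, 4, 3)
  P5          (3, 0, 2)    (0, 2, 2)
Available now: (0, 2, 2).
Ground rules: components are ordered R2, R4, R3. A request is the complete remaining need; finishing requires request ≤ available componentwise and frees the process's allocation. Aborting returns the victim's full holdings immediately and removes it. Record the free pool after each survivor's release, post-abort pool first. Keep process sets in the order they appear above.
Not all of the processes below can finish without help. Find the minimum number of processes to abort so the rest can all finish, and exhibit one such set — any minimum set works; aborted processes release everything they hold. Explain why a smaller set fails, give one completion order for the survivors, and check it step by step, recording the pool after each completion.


Abort P0.
Key observation: no ordering could ever have run P3 before the abort of P0; with (0, 0, 3) back in the pool it fits at step 3.
Why nothing smaller works: aborting no one leaves the state deadlocked as given.
One survivor order: P5, P8, P3. Verifying each step (post-abort pool first):
  pool = (0, 2, 5)
  P5 needs (0, 2, 2) <= (0, 2, 5) -> finishes; pool += (3, 0, 2) = (3, 2, 7)
  P8 needs (1, 1, 4) <= (3, 2, 7) -> finishes; pool += (1, 1, 0) = (4, 3, 7)
  P3 needs (2, 0, 6) <= (4, 3, 7) -> finishes; pool += (1, 2, 1) = (5, 5, 8)


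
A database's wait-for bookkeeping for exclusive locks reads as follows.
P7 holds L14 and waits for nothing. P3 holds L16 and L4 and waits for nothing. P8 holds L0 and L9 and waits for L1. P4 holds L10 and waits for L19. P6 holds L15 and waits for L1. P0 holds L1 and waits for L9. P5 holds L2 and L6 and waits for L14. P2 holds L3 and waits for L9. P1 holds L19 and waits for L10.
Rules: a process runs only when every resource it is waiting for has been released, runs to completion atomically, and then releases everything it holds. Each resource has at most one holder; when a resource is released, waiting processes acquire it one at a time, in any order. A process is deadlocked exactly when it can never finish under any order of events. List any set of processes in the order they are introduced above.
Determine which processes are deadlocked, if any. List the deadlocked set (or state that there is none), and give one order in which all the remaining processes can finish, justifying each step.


Deadlocked: P8, P4, P6, P0, P2 and P1.
Key observation: P8 -> P0 -> P8 is a circular wait — nothing in it can go first; P4 and P1 are caught in further circular waits and P6 and P2 wait into the deadlock from upstream.
One completion order for the rest: P7, P5, P3.
Walking it through:
  P7: no waits; runs immediately, freeing L14
  run P5 (all its waits — L14 — are resolved); releases L2 and L6
  P3: no waits; runs immediately, freeing L16 and L4


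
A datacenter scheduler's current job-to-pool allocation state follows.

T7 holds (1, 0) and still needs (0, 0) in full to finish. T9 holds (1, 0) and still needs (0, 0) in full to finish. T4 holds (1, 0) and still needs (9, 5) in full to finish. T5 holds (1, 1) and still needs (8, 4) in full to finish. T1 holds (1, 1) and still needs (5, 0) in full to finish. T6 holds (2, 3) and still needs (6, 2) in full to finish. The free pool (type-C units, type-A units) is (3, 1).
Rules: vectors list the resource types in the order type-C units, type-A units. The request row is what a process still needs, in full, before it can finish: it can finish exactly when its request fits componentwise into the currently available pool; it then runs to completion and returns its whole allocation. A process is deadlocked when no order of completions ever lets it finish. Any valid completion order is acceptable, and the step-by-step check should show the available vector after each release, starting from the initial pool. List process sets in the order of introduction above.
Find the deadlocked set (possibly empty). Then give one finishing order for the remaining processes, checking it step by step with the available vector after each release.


No process is deadlocked.
Key observation: T7 can run right away; the returned allocation unlocks the remaining processes in turn.
One completion order for the rest: T7, T9, T1, T6, T5, T4. Step-by-step check:
  pool = (3, 1)
  T7: need (0, 0) fits (3, 1); releases (1, 0), pool now (4, 1)
  T9: need (0, 0) fits (4, 1); releases (1, 0), pool now (5, 1)
  T1: need (5, 0) fits (5, 1); releases (1, 1), pool now (6, 2)
  T6: need (6, 2) fits (6, 2); releases (2, 3), pool now (8, 5)
  T5: need (8, 4) fits (8, 5); releases (1, 1), pool now (9, 6)
  T4: need (9, 5) fits (9, 6); releases (1, 0), pool now (10, 6)


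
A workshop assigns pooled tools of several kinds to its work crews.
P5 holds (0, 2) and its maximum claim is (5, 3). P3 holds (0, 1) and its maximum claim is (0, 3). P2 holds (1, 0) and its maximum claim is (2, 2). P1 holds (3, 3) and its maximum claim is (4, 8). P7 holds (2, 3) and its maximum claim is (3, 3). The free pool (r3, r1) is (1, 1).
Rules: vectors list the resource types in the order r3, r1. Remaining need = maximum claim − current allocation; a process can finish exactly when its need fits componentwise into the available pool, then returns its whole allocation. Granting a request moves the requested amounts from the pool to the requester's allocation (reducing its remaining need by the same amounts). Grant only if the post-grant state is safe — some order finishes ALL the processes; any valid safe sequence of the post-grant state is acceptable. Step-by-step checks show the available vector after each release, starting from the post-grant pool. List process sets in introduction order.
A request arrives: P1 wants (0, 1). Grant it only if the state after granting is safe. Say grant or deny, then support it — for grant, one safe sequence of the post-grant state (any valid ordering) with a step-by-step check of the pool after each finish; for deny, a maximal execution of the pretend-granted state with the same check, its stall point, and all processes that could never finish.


GRANT. The post-grant state is safe; one safe sequence: P7, P3, P1, P5, P2.
Key observation: with (1, 0) left after the transfer, P7 can run at once — the state stays safe.
Step-by-step check of the post-grant state:
  pool = (1, 0)
  P7 needs (1, 0) <= (1, 0) -> finishes; pool += (2, 3) = (3, 3)
  P3 needs (0, 2) <= (3, 3) -> finishes; pool += (0, 1) = (3, 4)
  P1 needs (1, 4) <= (3, 4) -> finishes; pool += (3, 4) = (6, 8)
  P5 needs (5, 1) <= (6, 8) -> finishes; pool += (0, 2) = (6, 10)
  P2 needs (1, 2) <= (6, 10) -> finishes; pool += (1, 0) = (7, 10)


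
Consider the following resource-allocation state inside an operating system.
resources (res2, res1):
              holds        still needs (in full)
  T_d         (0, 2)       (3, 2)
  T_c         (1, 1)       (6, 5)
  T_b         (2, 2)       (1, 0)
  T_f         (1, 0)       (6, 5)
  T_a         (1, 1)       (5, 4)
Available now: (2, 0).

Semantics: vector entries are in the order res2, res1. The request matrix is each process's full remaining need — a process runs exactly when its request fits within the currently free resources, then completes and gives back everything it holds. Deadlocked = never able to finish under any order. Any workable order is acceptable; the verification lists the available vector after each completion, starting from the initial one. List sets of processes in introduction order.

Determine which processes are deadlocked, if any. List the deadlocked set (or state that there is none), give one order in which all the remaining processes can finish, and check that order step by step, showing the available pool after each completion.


The deadlocked set is T_c, T_f and T_a.
Key observation: no order helps: past T_b, T_d, the free pool tops out at (4, 4), below what each blocked process needs in res2.
One completion order for the rest: T_b, T_d. Verifying each step:
  pool = (2, 0)
  T_b needs (1, 0) <= (2, 0) -> finishes; pool += (2, 2) = (4, 2)
  T_d needs (3, 2) <= (4, 2) -> finishes; pool += (0, 2) = (4, 4)
The stuck group stays short no matter what:
  T_c cannot run: need (6, 5) vs free (4, 4) (insufficient res2 and res1)
  T_f cannot run: need (6, 5) vs free (4, 4) (insufficient res2 and res1)
  T_a cannot run: need (5, 4) vs free (4, 4) (insufficient res2)


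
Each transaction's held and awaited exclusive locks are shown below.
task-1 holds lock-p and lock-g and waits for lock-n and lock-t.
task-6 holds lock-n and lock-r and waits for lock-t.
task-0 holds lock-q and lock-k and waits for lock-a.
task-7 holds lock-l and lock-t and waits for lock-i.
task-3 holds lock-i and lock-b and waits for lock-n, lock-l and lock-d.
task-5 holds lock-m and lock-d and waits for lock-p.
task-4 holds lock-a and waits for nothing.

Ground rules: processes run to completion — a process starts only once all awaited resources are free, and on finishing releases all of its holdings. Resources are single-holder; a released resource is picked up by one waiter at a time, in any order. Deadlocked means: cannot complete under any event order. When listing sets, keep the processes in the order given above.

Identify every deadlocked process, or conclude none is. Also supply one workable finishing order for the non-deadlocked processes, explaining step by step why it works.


Deadlocked set: task-1, task-6, task-7, task-3 and task-5.
Key observation: the cycle task-6 -> task-7 -> task-3 -> task-6 can never break — each member waits on the next; task-1 and task-5 are caught in further circular waits.
The rest can finish in the order task-4, task-0.
Check, step by step:
  task-4: no waits; runs immediately, freeing lock-a
  task-0: everything it awaited (lock-a) is free; runs, freeing lock-q and lock-k


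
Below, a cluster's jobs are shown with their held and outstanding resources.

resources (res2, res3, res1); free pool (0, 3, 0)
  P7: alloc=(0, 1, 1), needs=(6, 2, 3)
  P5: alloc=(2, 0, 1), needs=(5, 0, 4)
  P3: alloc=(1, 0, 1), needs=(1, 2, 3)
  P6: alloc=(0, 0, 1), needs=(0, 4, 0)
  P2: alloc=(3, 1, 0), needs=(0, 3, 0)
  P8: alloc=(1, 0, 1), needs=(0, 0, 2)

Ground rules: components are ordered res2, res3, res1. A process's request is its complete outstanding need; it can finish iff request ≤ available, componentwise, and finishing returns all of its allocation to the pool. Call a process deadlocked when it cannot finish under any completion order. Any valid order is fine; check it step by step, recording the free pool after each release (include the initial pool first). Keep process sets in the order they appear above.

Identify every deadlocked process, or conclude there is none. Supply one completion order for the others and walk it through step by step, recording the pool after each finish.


Deadlocked: P7, P5, P3 and P8.
Key observation: the pool after P2, P6 is (3, 4, 1); every surviving request exceeds it in res1, so progress ends there.
A valid finishing order for the others: P2, P6. Verifying each step:
  pool = (0, 3, 0)
  run P2 (needs (0, 3, 0), free (0, 3, 0)); after release of (3, 1, 0) the pool is (3, 4, 0)
  run P6 (needs (0, 4, 0), free (3, 4, 0)); after release of (0, 0, 1) the pool is (3, 4, 1)
None of the blocked processes ever fits:
  P7 cannot run: need (6, 2, 3) vs free (3, 4, 1) (insufficient res2 and res1)
  P5 cannot run: need (5, 0, 4) vs free (3, 4, 1) (insufficient res2 and res1)
  P3 cannot run: need (1, 2, 3) vs free (3, 4, 1) (insufficient res1)
  P8 cannot run: need (0, 0, 2) vs free (3, 4, 1) (insufficient res1)


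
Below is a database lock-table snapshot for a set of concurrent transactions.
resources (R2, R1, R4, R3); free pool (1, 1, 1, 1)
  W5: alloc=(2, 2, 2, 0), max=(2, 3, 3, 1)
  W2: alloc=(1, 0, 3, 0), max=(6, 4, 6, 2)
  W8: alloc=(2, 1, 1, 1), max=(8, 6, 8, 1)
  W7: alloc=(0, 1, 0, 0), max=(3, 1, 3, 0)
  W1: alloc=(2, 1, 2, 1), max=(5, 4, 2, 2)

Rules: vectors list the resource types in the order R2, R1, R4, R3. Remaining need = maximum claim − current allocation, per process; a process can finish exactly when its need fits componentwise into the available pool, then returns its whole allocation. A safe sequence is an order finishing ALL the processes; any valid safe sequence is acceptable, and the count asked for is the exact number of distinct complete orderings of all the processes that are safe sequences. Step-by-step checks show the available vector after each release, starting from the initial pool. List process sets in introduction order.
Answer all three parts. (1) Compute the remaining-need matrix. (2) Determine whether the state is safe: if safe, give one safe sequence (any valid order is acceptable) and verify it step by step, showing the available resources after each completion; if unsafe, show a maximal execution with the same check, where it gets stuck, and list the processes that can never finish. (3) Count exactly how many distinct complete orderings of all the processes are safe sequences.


(1) Need matrix, components ordered R2, R1, R4, R3:
  W5: (0, 1, 1, 1)
  W2: (5, 4, 3, 2)
  W8: (6, 5, 7, 0)
  W7: (3, 0, 3, 0)
  W1: (3, 3, 0, 1)
(2) SAFE, for example via the order W5, W1, W2, W7, W8.
Key observation: W5 is the earliest step where a requested resource binds exactly: need (0, 1, 1, 1), pool (1, 1, 1, 1) at its turn.
Check, step by step:
  pool = (1, 1, 1, 1)
  W5 needs (0, 1, 1, 1) <= (1, 1, 1, 1) -> finishes; pool += (2, 2, 2, 0) = (3, 3, 3, 1)
  W1 needs (3, 3, 0, 1) <= (3, 3, 3, 1) -> finishes; pool += (2, 1, 2, 1) = (5, 4, 5, 2)
  W2 needs (5, 4, 3, 2) <= (5, 4, 5, 2) -> finishes; pool += (1, 0, 3, 0) = (6, 4, 8, 2)
  W7 needs (3, 0, 3, 0) <= (6, 4, 8, 2) -> finishes; pool += (0, 1, 0, 0) = (6, 5, 8, 2)
  W8 needs (6, 5, 7, 0) <= (6, 5, 8, 2) -> finishes; pool += (2, 1, 1, 1) = (8, 6, 9, 3)
(3) The exact count: 3 of the possible complete orderings are safe sequences.


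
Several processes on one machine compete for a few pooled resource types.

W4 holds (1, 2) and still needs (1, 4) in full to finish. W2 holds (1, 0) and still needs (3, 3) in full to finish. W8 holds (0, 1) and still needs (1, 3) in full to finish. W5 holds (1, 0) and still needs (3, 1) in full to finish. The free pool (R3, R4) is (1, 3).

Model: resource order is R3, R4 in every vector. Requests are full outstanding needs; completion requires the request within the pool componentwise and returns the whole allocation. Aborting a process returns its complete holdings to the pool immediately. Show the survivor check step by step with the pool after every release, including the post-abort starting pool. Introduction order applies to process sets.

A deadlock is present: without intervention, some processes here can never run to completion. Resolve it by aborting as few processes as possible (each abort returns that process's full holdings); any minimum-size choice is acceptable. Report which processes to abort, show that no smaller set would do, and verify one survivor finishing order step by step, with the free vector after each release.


Abort W2.
Key observation: before aborting W2, W5 was permanently blocked — no order could ever run it; afterwards it completes at step 3.
No smaller set exists: with zero aborts the deadlock remains.
One survivor order: W8, W4, W5. Walking it through (post-abort pool first):
  pool = (2, 3)
  W8 needs (1, 3) <= (2, 3) -> finishes; pool += (0, 1) = (2, 4)
  W4 needs (1, 4) <= (2, 4) -> finishes; pool += (1, 2) = (3, 6)
  W5 needs (3, 1) <= (3, 6) -> finishes; pool += (1, 0) = (4, 6)


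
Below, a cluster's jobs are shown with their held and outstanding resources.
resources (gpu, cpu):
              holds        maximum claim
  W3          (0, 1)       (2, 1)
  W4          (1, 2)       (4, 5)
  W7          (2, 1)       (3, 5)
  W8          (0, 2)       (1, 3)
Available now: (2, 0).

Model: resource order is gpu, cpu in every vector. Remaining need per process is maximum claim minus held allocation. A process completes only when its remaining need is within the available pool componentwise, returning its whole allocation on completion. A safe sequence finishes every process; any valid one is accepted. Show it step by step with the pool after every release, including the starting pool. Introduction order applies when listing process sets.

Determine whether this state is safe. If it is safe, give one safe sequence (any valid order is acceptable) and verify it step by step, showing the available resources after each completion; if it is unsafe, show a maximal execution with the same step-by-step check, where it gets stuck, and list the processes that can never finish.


UNSAFE.
Key observation: after W3, W8 the pool peaks at (2, 3), and each blocked process is short somewhere: W4 on gpu; W7 on cpu.
A maximal execution: W3, W8 — then nothing else fits. Walking it through:
  pool = (2, 0)
  W3: need (2, 0) fits (2, 0); releases (0, 1), pool now (2, 1)
  W8: need (1, 1) fits (2, 1); releases (0, 2), pool now (2, 3)
  W4 cannot run: need (3, 3) vs free (2, 3) (insufficient gpu)
  W7 cannot run: need (1, 4) vs free (2, 3) (insufficient cpu)
Processes that can never finish: W4 and W7.


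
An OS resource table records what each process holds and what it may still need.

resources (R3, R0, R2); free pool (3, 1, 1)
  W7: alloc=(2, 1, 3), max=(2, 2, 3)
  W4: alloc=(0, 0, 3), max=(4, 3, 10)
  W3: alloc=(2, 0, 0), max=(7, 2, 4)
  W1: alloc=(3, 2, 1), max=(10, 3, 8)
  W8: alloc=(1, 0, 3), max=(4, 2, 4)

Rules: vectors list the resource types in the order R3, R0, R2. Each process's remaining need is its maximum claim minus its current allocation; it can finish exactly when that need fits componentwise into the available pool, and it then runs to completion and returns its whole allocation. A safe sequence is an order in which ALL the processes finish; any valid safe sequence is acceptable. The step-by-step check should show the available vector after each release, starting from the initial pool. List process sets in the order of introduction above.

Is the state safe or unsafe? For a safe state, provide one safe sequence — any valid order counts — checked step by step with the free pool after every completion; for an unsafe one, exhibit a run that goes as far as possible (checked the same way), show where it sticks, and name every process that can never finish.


SAFE — a valid safe sequence is W7, W3, W8, W1, W4.
Key observation: the first exact fit in this order is W7 — it needs (0, 1, 0) with (3, 1, 1) free, meeting a requested resource to the last unit.
Walking it through:
  pool = (3, 1, 1)
  run W7 (needs (0, 1, 0), free (3, 1, 1)); after release of (2, 1, 3) the pool is (5, 2, 4)
  run W3 (needs (5, 2, 4), free (5, 2, 4)); after release of (2, 0, 0) the pool is (7, 2, 4)
  run W8 (needs (3, 2, 1), free (7, 2, 4)); after release of (1, 0, 3) the pool is (8, 2, 7)
  run W1 (needs (7, 1, 7), free (8, 2, 7)); after release of (3, 2, 1) the pool is (11, 4, 8)
  run W4 (needs (4, 3, 7), free (11, 4, 8)); after release of (0, 0, 3) the pool is (11, 4, 11)


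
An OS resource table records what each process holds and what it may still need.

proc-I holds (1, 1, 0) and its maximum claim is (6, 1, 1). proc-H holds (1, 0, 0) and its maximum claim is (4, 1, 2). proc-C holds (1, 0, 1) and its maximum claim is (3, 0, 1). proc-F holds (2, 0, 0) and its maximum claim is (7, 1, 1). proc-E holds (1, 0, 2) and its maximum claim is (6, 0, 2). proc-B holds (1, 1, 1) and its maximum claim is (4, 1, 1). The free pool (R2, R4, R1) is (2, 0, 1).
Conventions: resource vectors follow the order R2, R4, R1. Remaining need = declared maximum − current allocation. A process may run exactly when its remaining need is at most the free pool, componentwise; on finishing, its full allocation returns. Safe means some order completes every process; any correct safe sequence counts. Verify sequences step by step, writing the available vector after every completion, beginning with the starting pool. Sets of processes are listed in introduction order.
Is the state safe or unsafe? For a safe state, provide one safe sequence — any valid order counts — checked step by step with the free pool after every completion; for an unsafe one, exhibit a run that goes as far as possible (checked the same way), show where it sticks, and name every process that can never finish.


SAFE — a valid safe sequence is proc-C, proc-B, proc-H, proc-F, proc-E, proc-I.
Key observation: reading the order forward, proc-C is the first process whose need (2, 0, 0) meets the free pool (2, 0, 1) exactly on a resource it requests.
Walking it through:
  pool = (2, 0, 1)
  run proc-C (needs (2, 0, 0), free (2, 0, 1)); after release of (1, 0, 1) the pool is (3, 0, 2)
  run proc-B (needs (3, 0, 0), free (3, 0, 2)); after release of (1, 1, 1) the pool is (4, 1, 3)
  run proc-H (needs (3, 1, 2), free (4, 1, 3)); after release of (1, 0, 0) the pool is (5, 1, 3)
  run proc-F (needs (5, 1, 1), free (5, 1, 3)); after release of (2, 0, 0) the pool is (7, 1, 3)
  run proc-E (needs (5, 0, 0), free (7, 1, 3)); after release of (1, 0, 2) the pool is (8, 1, 5)
  run proc-I (needs (5, 0, 1), free (8, 1, 5)); after release of (1, 1, 0) the pool is (9, 2, 5)


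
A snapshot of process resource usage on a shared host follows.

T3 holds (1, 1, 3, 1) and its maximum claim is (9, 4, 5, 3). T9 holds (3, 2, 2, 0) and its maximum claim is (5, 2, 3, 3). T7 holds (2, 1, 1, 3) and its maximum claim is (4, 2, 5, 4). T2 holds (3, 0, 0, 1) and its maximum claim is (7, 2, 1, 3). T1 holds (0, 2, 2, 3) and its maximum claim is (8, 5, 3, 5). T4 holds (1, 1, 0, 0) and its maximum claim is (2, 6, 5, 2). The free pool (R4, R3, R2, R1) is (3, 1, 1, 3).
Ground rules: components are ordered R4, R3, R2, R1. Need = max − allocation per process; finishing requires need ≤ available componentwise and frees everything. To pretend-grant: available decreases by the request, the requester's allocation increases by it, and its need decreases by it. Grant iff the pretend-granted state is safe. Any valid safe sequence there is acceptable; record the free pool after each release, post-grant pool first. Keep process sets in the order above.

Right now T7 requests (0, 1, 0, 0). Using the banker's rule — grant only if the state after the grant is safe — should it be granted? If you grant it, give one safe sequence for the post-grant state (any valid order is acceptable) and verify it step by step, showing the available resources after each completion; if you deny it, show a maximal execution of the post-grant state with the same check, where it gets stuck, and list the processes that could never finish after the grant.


DENY — the pretend-granted state is unsafe.
Key observation: after T9, T2 the pool peaks at (9, 2, 3, 4), and each blocked process is short somewhere: T3 on R3; T7 on R2; T1 on R3; T4 on R3, R2.
Pretend the grant happened; the run T9, T2 goes as far as possible. Walking it through:
  pool = (3, 0, 1, 3)
  T9 needs (2, 0, 1, 3) <= (3, 0, 1, 3) -> finishes; pool += (3, 2, 2, 0) = (6, 2, 3, 3)
  T2 needs (4, 2, 1, 2) <= (6, 2, 3, 3) -> finishes; pool += (3, 0, 0, 1) = (9, 2, 3, 4)
  blocked: T3 wants (8, 3, 2, 2), pool (9, 2, 3, 4) — not enough R3
  blocked: T7 wants (2, 0, 4, 1), pool (9, 2, 3, 4) — not enough R2
  blocked: T1 wants (8, 3, 1, 2), pool (9, 2, 3, 4) — not enough R3
  blocked: T4 wants (1, 5, 5, 2), pool (9, 2, 3, 4) — not enough R3 and R2
Processes that could never finish after the grant: T3, T7, T1 and T4.


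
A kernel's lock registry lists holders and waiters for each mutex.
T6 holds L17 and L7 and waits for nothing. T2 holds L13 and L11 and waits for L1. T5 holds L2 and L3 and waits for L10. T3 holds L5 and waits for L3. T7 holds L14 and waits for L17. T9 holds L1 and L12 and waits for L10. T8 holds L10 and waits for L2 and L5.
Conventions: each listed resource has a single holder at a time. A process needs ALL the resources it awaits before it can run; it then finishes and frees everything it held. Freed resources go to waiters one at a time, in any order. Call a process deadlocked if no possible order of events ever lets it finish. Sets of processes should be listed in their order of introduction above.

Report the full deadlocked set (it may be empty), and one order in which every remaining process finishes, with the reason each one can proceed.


Deadlocked set: T2, T5, T3, T9 and T8.
Key observation: the cycle T8 -> T5 -> T8 can never break — each member waits on the next; T3 is caught in further circular waits and T2 and T9 wait into the deadlock from upstream.
The rest can finish in the order T6, T7.
Step-by-step check:
  T6: no waits; runs immediately, freeing L17 and L7
  T7: everything it awaited (L17) is free; runs, freeing L14


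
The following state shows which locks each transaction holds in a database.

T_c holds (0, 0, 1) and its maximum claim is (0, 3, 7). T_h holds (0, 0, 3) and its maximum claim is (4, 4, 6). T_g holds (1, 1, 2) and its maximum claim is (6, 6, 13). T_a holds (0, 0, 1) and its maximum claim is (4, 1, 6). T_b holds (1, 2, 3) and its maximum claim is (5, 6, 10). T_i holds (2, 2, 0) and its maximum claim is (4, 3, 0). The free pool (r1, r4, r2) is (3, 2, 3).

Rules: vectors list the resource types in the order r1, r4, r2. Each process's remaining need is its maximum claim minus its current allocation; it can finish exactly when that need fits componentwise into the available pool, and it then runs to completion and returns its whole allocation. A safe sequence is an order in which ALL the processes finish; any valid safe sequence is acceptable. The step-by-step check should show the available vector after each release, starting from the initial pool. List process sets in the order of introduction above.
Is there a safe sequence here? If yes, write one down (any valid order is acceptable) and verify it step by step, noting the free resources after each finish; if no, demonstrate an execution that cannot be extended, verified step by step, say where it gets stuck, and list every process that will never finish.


The state is SAFE; one workable sequence: T_i, T_h, T_c, T_a, T_b, T_g.
Key observation: reading the order forward, T_h is the first process whose need (4, 4, 3) meets the free pool (5, 4, 3) exactly on a resource it requests.
Check, step by step:
  pool = (3, 2, 3)
  run T_i (needs (2, 1, 0), free (3, 2, 3)); after release of (2, 2, 0) the pool is (5, 4, 3)
  run T_h (needs (4, 4, 3), free (5, 4, 3)); after release of (0, 0, 3) the pool is (5, 4, 6)
  run T_c (needs (0, 3, 6), free (5, 4, 6)); after release of (0, 0, 1) the pool is (5, 4, 7)
  run T_a (needs (4, 1, 5), free (5, 4, 7)); after release of (0, 0, 1) the pool is (5, 4, 8)
  run T_b (needs (4, 4, 7), free (5, 4, 8)); after release of (1, 2, 3) the pool is (6, 6, 11)
  run T_g (needs (5, 5, 11), free (6, 6, 11)); after release of (1, 1, 2) the pool is (7, 7, 13)


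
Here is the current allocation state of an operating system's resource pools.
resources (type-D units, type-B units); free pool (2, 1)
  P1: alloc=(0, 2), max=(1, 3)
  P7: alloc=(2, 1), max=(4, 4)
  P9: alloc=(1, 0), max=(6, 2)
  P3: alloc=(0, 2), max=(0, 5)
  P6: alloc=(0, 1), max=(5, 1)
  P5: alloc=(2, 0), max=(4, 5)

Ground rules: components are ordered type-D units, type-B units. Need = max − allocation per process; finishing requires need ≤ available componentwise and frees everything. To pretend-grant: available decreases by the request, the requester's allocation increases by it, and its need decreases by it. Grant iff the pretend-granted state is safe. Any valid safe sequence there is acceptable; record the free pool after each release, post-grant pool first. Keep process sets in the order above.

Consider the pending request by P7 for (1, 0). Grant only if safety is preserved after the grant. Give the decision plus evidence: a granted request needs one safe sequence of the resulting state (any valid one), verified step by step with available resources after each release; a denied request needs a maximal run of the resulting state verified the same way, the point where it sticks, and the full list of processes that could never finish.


GRANT. The post-grant state is safe; one safe sequence: P1, P3, P7, P5, P6, P9.
Key observation: the grant leaves (1, 1) free — enough for P1, whose release restarts the cascade.
Verifying the post-grant state step by step:
  pool = (1, 1)
  P1: need (1, 1) fits (1, 1); releases (0, 2), pool now (1, 3)
  P3: need (0, 3) fits (1, 3); releases (0, 2), pool now (1, 5)
  P7: need (1, 3) fits (1, 5); releases (3, 1), pool now (4, 6)
  P5: need (2, 5) fits (4, 6); releases (2, 0), pool now (6, 6)
  P6: need (5, 0) fits (6, 6); releases (0, 1), pool now (6, 7)
  P9: need (5, 2) fits (6, 7); releases (1, 0), pool now (7, 7)


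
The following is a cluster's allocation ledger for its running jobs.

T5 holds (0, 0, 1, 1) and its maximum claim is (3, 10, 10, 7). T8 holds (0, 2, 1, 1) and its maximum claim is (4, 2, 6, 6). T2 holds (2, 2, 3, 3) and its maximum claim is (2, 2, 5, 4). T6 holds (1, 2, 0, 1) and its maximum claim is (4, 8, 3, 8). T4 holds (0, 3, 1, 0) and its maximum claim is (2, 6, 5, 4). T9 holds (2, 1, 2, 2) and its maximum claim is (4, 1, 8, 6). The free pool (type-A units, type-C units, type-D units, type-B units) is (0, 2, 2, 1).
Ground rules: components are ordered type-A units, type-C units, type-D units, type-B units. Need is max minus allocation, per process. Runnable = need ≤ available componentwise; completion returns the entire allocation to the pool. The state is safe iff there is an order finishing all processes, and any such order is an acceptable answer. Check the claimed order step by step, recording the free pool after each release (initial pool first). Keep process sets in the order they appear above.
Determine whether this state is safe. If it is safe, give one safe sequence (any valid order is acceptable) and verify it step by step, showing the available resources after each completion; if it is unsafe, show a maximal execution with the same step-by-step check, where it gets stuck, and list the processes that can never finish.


SAFE, for example via the order T2, T4, T9, T8, T5, T6.
Key observation: reading the order forward, T2 is the first process whose need (0, 0, 2, 1) meets the free pool (0, 2, 2, 1) exactly on a resource it requests.
Verifying each step:
  pool = (0, 2, 2, 1)
  T2 needs (0, 0, 2, 1) <= (0, 2, 2, 1) -> finishes; pool += (2, 2, 3, 3) = (2, 4, 5, 4)
  T4 needs (2, 3, 4, 4) <= (2, 4, 5, 4) -> finishes; pool += (0, 3, 1, 0) = (2, 7, 6, 4)
  T9 needs (2, 0, 6, 4) <= (2, 7, 6, 4) -> finishes; pool += (2, 1, 2, 2) = (4, 8, 8, 6)
  T8 needs (4, 0, 5, 5) <= (4, 8, 8, 6) -> finishes; pool += (0, 2, 1, 1) = (4, 10, 9, 7)
  T5 needs (3, 10, 9, 6) <= (4, 10, 9, 7) -> finishes; pool += (0, 0, 1, 1) = (4, 10, 10, 8)
  T6 needs (3, 6, 3, 7) <= (4, 10, 10, 8) -> finishes; pool += (1, 2, 0, 1) = (5, 12, 10, 9)
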